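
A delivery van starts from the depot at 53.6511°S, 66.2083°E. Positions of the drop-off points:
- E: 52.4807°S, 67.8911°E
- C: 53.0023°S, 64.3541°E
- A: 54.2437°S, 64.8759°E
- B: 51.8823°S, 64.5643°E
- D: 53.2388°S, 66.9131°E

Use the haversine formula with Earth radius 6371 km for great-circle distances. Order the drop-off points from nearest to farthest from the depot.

D, A, C, E, B

Distances from the depot:
D 53.2388°S, 66.9131°E: 65.4 km
A 54.2437°S, 64.8759°E: 109.3 km
C 53.0023°S, 64.3541°E: 142.7 km
E 52.4807°S, 67.8911°E: 172.0 km
B 51.8823°S, 64.5643°E: 225.6 km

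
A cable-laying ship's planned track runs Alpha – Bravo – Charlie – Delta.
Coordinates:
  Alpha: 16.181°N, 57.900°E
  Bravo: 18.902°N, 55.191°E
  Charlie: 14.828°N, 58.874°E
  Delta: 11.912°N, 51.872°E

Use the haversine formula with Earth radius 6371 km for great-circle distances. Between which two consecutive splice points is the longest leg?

Charlie–Delta

Leg distances:
Alpha→Bravo: 417.2 km
Bravo→Charlie: 598.9 km
Charlie→Delta: 823.9 km
The longest leg is Charlie–Delta at 823.9 km.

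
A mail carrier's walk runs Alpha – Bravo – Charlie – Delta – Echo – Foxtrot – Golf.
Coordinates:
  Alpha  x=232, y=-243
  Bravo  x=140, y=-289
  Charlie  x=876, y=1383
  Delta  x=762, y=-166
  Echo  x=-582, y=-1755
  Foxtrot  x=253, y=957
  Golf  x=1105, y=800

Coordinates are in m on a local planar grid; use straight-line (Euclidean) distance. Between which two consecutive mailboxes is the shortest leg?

Alpha–Bravo

Leg distances:
Alpha→Bravo: 102.9 m
Bravo→Charlie: 1826.8 m
Charlie→Delta: 1553.2 m
Delta→Echo: 2081.2 m
Echo→Foxtrot: 2837.6 m
Foxtrot→Golf: 866.3 m
The shortest leg is Alpha–Bravo at 102.9 m.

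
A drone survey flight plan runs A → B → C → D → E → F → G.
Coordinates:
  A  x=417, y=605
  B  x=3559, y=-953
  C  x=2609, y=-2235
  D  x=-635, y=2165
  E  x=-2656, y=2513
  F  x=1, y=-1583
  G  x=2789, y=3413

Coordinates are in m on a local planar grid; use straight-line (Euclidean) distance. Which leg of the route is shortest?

Leg distances:
A→B: 3507.1 m
B→C: 1595.6 m
C→D: 5466.6 m
D→E: 2050.7 m
E→F: 4882.3 m
F→G: 5721.3 m
The shortest leg is B–C at 1595.6 m.

B–C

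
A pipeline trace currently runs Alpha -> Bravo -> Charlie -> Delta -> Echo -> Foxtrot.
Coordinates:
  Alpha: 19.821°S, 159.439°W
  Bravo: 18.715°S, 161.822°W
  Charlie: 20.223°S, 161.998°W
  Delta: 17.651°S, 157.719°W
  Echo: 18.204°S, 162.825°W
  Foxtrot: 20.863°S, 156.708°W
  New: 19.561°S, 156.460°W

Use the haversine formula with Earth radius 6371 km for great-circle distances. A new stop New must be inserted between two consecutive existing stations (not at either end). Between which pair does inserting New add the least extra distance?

between Echo and Foxtrot

Added distance for inserting New between each consecutive pair:
Alpha–Bravo: 605.5 km
Bravo–Charlie: 986.0 km
Charlie–Delta: 300.9 km
Delta–Echo: 393.2 km
Echo–Foxtrot: 127.6 km
Smallest added distance is 127.6 km, inserting between Echo and Foxtrot.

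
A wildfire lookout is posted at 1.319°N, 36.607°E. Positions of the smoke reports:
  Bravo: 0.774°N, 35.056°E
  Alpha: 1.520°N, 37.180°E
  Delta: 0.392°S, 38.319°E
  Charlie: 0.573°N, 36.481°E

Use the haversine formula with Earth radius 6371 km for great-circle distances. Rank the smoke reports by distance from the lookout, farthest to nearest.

Distance from the lookout at 1.319°N, 36.607°E to each:
Delta 0.392°S, 38.319°E: 269.1 km
Bravo 0.774°N, 35.056°E: 182.8 km
Charlie 0.573°N, 36.481°E: 84.1 km
Alpha 1.520°N, 37.180°E: 67.5 km

Delta, Bravo, Charlie, Alpha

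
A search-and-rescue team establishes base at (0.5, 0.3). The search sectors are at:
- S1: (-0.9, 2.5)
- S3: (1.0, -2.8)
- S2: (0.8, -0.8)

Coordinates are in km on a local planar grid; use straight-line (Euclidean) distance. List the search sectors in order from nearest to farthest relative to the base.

Computing each straight-line distance from (0.5, 0.3):
S2 (0.8, -0.8): 1.1 km
S1 (-0.9, 2.5): 2.6 km
S3 (1.0, -2.8): 3.1 km

S2, S1, S3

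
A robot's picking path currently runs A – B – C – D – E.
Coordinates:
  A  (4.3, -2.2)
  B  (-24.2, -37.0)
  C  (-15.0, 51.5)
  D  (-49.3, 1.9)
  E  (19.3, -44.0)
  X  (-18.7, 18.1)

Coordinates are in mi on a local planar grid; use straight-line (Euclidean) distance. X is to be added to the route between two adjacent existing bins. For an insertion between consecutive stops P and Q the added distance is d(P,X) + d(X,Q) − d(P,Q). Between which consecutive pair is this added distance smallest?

between B and C

Added distance for inserting X between each consecutive pair:
A–B: 41.1 mi
B–C: 0.0 mi
C–D: 7.9 mi
D–E: 24.9 mi
Smallest added distance is 0.0 mi, inserting between B and C.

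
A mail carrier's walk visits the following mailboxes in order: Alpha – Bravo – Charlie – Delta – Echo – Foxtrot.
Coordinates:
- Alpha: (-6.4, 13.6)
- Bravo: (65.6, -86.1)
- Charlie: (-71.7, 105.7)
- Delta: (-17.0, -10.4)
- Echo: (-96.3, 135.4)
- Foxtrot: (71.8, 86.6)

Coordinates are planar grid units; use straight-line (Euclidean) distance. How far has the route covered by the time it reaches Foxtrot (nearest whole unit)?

Leg distances:
Alpha→Bravo: 123.0  (cumulative 123.0)
Bravo→Charlie: 235.9  (cumulative 358.9)
Charlie→Delta: 128.3  (cumulative 487.2)
Delta→Echo: 166.0  (cumulative 653.2)
Echo→Foxtrot: 175.0  (cumulative 828.2)
Cumulative distance at Foxtrot ≈ 828.

828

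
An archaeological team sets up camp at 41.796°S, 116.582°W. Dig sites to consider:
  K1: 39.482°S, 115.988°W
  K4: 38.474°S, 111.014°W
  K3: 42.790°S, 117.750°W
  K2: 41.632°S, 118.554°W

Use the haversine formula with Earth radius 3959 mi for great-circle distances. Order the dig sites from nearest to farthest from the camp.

K3, K2, K1, K4

Computing each great-circle distance from 41.796°S, 116.582°W:
K3 42.790°S, 117.750°W: 91.0 mi
K2 41.632°S, 118.554°W: 102.3 mi
K1 39.482°S, 115.988°W: 162.9 mi
K4 38.474°S, 111.014°W: 373.0 mi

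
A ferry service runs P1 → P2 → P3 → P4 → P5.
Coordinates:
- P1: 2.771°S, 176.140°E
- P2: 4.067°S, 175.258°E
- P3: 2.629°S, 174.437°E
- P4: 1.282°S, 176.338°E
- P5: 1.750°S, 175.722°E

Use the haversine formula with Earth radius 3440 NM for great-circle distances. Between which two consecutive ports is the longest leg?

Leg distances:
P1→P2: 94.1 NM
P2→P3: 99.4 NM
P3→P4: 139.8 NM
P4→P5: 46.4 NM
The longest leg is P3–P4 at 139.8 NM.

P3–P4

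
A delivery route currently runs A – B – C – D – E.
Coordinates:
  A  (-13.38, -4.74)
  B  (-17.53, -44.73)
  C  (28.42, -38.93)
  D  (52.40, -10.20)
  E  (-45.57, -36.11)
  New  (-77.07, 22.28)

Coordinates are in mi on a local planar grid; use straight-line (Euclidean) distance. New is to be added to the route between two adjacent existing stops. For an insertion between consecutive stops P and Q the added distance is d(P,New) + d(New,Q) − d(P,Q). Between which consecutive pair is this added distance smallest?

Added distance for inserting New between each consecutive pair:
A–B: 118.6 mi
B–C: 165.3 mi
C–D: 218.0 mi
D–E: 98.5 mi
Smallest added distance is 98.5 mi, inserting between D and E.

between D and E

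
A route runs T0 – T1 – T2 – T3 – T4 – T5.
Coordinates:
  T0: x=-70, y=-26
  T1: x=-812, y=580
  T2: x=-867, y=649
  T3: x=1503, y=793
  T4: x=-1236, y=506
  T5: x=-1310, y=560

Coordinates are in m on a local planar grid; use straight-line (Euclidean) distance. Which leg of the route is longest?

T3–T4

Leg distances:
T0→T1: 958.0 m
T1→T2: 88.2 m
T2→T3: 2374.4 m
T3→T4: 2754.0 m
T4→T5: 91.6 m
The longest leg is T3–T4 at 2754.0 m.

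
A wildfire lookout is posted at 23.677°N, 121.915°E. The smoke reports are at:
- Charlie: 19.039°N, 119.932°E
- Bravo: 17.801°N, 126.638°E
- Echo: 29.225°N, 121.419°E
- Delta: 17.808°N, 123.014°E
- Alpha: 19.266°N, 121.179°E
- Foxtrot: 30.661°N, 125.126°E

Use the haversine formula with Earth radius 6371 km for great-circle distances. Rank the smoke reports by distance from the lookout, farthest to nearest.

Distances from the lookout:
Foxtrot 30.661°N, 125.126°E: 838.9 km
Bravo 17.801°N, 126.638°E: 817.2 km
Delta 17.808°N, 123.014°E: 662.5 km
Echo 29.225°N, 121.419°E: 618.9 km
Charlie 19.039°N, 119.932°E: 555.1 km
Alpha 19.266°N, 121.179°E: 496.4 km

Foxtrot, Bravo, Delta, Echo, Charlie, Alpha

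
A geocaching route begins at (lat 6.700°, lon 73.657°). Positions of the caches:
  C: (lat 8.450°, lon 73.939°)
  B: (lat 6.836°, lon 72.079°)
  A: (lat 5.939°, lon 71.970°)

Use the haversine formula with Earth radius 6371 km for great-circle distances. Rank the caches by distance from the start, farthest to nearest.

A, C, B

Distance from the start at (lat 6.700°, lon 73.657°) to each:
A (lat 5.939°, lon 71.970°): 204.7 km
C (lat 8.450°, lon 73.939°): 197.1 km
B (lat 6.836°, lon 72.079°): 174.9 km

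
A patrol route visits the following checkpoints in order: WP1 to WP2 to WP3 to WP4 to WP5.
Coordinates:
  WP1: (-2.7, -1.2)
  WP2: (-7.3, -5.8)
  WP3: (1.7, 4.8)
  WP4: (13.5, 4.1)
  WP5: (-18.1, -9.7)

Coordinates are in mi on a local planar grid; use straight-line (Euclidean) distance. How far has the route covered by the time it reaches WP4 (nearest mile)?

Leg distances:
WP1→WP2: 6.5 mi  (cumulative 6.5 mi)
WP2→WP3: 13.9 mi  (cumulative 20.4 mi)
WP3→WP4: 11.8 mi  (cumulative 32.2 mi)
Cumulative distance at WP4 ≈ 32 mi.

32 mi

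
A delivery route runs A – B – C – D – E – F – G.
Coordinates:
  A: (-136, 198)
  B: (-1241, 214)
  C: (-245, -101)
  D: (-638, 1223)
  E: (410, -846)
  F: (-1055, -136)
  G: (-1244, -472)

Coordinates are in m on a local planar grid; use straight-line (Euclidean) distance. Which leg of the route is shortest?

F–G

Leg distances:
A→B: 1105.1 m
B→C: 1044.6 m
C→D: 1381.1 m
D→E: 2319.3 m
E→F: 1628.0 m
F→G: 385.5 m
The shortest leg is F–G at 385.5 m.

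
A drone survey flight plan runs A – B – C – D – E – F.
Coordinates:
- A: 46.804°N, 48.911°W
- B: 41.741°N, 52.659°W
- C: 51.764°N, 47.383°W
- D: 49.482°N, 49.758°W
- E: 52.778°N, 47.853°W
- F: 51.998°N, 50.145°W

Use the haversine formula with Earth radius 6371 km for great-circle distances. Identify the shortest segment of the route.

Leg distances:
A→B: 637.0 km
B→C: 1184.0 km
C→D: 304.0 km
D→E: 389.8 km
E→F: 178.1 km
The shortest leg is E–F at 178.1 km.

E–F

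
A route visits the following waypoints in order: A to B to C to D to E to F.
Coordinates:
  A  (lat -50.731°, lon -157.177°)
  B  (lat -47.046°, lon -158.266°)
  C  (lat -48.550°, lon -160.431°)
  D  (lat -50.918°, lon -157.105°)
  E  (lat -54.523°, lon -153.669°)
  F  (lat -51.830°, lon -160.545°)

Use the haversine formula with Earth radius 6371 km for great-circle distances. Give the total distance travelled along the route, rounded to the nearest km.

Leg distances:
A→B: 417.4 km  (cumulative 417.4 km)
B→C: 232.6 km  (cumulative 650.0 km)
C→D: 355.6 km  (cumulative 1005.6 km)
D→E: 462.7 km  (cumulative 1468.3 km)
E→F: 547.0 km  (cumulative 2015.4 km)
Total route length ≈ 2015 km.

2015 km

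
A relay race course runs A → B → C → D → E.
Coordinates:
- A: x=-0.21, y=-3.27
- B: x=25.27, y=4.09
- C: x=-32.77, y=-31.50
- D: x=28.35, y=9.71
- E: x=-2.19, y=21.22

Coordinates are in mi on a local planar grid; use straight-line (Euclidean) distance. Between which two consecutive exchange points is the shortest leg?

Leg distances:
A→B: 26.5 mi
B→C: 68.1 mi
C→D: 73.7 mi
D→E: 32.6 mi
The shortest leg is A–B at 26.5 mi.

A–B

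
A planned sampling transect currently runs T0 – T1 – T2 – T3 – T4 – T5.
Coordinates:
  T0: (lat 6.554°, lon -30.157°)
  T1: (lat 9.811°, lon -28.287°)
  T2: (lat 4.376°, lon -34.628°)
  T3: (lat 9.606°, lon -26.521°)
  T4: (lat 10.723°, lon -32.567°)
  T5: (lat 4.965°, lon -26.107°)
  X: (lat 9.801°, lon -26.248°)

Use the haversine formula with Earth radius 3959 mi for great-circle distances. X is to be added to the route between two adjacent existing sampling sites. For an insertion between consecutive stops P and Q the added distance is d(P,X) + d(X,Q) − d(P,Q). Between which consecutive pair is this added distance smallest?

Added distance for inserting X between each consecutive pair:
T0–T1: 229.0 mi
T1–T2: 250.3 mi
T2–T3: 45.9 mi
T3–T4: 38.9 mi
T4–T5: 173.9 mi
Smallest added distance is 38.9 mi, inserting between T3 and T4.

between T3 and T4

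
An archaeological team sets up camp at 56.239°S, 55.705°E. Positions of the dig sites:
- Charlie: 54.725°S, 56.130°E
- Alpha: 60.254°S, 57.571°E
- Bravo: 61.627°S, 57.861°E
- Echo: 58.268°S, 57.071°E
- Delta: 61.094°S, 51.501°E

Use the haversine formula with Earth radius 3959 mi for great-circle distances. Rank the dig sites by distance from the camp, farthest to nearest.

Computing each great-circle distance from 56.239°S, 55.705°E:
Bravo 61.627°S, 57.861°E: 380.1 mi
Delta 61.094°S, 51.501°E: 367.7 mi
Alpha 60.254°S, 57.571°E: 285.6 mi
Echo 58.268°S, 57.071°E: 149.2 mi
Charlie 54.725°S, 56.130°E: 105.9 mi

Bravo, Delta, Alpha, Echo, Charlie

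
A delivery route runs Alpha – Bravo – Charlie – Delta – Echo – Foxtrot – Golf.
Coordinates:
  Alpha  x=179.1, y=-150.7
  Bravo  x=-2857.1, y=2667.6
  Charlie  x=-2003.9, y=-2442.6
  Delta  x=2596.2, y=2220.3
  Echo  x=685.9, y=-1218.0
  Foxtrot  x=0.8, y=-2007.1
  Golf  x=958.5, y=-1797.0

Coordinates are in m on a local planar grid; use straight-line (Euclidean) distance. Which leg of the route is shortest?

Leg distances:
Alpha→Bravo: 4142.6 m
Bravo→Charlie: 5180.9 m
Charlie→Delta: 6550.1 m
Delta→Echo: 3933.3 m
Echo→Foxtrot: 1045.0 m
Foxtrot→Golf: 980.5 m
The shortest leg is Foxtrot–Golf at 980.5 m.

Foxtrot–Golf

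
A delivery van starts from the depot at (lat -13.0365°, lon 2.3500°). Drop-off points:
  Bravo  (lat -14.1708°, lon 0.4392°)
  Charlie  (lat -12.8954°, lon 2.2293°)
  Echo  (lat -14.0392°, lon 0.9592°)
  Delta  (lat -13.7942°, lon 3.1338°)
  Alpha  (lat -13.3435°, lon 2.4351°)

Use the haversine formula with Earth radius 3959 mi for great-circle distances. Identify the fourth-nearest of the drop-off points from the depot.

Distance to each, sorted:
Charlie: 12.7 mi
Alpha: 22.0 mi
Delta: 74.3 mi
Echo: 116.3 mi
Bravo: 150.4 mi
The fourth-nearest is Echo at 116.3 mi.

Echo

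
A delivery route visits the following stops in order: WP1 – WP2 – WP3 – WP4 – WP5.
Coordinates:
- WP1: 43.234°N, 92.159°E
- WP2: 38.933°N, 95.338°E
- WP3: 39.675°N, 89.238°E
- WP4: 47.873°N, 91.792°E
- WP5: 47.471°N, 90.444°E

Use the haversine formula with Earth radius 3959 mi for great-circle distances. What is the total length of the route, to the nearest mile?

Leg distances:
WP1→WP2: 340.1 mi  (cumulative 340.1 mi)
WP2→WP3: 330.1 mi  (cumulative 670.2 mi)
WP3→WP4: 580.5 mi  (cumulative 1250.7 mi)
WP4→WP5: 68.6 mi  (cumulative 1319.3 mi)
Total route length ≈ 1319 mi.

1319 mi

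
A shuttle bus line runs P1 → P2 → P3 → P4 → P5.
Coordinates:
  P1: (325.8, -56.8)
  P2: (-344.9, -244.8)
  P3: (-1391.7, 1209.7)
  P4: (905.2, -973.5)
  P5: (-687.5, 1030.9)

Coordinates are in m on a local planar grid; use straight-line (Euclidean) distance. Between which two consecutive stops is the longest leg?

P3–P4

Leg distances:
P1→P2: 696.6 m
P2→P3: 1792.0 m
P3→P4: 3168.9 m
P4→P5: 2560.1 m
The longest leg is P3–P4 at 3168.9 m.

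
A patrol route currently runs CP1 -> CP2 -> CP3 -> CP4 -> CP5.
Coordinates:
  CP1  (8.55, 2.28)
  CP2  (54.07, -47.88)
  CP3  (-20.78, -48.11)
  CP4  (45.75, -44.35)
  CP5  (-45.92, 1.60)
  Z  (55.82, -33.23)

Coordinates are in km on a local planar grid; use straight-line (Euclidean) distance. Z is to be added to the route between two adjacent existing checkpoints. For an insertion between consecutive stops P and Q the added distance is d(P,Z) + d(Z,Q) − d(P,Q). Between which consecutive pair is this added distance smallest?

Added distance for inserting Z between each consecutive pair:
CP1–CP2: 6.1 km
CP2–CP3: 17.9 km
CP3–CP4: 26.4 km
CP4–CP5: 20.0 km
Smallest added distance is 6.1 km, inserting between CP1 and CP2.

between CP1 and CP2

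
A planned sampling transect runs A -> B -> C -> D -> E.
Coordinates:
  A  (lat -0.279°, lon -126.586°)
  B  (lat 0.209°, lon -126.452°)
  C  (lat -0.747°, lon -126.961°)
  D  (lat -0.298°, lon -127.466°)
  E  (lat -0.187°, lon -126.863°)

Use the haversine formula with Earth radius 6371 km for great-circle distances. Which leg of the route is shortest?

Leg distances:
A→B: 56.3 km
B→C: 120.4 km
C→D: 75.1 km
D→E: 68.2 km
The shortest leg is A–B at 56.3 km.

A–B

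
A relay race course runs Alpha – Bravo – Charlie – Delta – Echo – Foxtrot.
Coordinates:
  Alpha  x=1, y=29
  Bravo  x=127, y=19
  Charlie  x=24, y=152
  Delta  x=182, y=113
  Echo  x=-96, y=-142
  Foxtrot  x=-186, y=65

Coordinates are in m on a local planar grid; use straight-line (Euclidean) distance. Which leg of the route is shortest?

Alpha–Bravo

Leg distances:
Alpha→Bravo: 126.4 m
Bravo→Charlie: 168.2 m
Charlie→Delta: 162.7 m
Delta→Echo: 377.2 m
Echo→Foxtrot: 225.7 m
The shortest leg is Alpha–Bravo at 126.4 m.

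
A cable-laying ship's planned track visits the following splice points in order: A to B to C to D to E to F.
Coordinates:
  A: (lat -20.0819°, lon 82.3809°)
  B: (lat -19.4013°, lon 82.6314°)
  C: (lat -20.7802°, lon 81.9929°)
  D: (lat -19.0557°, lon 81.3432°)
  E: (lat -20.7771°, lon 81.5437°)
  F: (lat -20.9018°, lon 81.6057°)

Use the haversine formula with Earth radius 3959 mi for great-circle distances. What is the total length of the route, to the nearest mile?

Leg distances:
A→B: 49.8 mi  (cumulative 49.8 mi)
B→C: 103.9 mi  (cumulative 153.7 mi)
C→D: 126.4 mi  (cumulative 280.1 mi)
D→E: 119.7 mi  (cumulative 399.7 mi)
E→F: 9.5 mi  (cumulative 409.2 mi)
Total route length ≈ 409 mi.

409 mi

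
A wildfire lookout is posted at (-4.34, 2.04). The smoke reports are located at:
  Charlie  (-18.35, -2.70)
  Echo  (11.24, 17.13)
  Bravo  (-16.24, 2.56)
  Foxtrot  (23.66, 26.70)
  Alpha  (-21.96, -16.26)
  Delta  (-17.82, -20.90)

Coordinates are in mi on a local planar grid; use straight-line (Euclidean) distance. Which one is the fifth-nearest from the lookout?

Delta

Distances from the lookout ((-4.34, 2.04)):
Bravo: 11.9 mi
Charlie: 14.8 mi
Echo: 21.7 mi
Alpha: 25.4 mi
Delta: 26.6 mi
Foxtrot: 37.3 mi
The fifth-nearest is Delta at 26.6 mi.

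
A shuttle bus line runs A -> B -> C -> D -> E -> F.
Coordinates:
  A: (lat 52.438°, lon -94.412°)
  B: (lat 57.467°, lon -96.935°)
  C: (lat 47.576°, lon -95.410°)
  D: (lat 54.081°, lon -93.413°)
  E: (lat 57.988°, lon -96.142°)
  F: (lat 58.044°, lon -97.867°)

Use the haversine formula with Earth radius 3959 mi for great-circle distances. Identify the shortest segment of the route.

E–F

Leg distances:
A→B: 361.6 mi
B→C: 686.4 mi
C→D: 457.8 mi
D→E: 289.7 mi
E→F: 63.3 mi
The shortest leg is E–F at 63.3 mi.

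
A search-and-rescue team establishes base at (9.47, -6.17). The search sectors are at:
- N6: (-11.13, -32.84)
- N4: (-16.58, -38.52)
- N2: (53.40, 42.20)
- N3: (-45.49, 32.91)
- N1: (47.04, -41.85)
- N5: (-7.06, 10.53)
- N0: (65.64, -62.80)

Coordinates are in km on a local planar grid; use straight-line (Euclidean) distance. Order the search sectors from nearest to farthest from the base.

N5, N6, N4, N1, N2, N3, N0

Distance from the base at (9.47, -6.17) to each:
N5 (-7.06, 10.53): 23.5 km
N6 (-11.13, -32.84): 33.7 km
N4 (-16.58, -38.52): 41.5 km
N1 (47.04, -41.85): 51.8 km
N2 (53.40, 42.20): 65.3 km
N3 (-45.49, 32.91): 67.4 km
N0 (65.64, -62.80): 79.8 km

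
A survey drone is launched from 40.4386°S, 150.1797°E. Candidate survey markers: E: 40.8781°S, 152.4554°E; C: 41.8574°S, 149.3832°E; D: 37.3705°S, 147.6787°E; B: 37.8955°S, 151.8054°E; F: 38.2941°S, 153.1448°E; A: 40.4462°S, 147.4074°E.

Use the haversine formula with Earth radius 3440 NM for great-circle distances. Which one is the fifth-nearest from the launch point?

F

Distances from the launch point (40.4386°S, 150.1797°E):
C: 92.5 NM
E: 107.0 NM
A: 126.7 NM
B: 170.4 NM
F: 188.4 NM
D: 218.1 NM
The fifth-nearest is F at 188.4 NM.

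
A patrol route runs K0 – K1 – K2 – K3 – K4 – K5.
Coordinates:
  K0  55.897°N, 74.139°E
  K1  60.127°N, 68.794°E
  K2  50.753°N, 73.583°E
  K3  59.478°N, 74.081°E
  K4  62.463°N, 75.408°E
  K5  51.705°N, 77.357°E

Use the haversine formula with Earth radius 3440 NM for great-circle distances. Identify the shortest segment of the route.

Leg distances:
K0→K1: 305.4 NM
K1→K2: 585.6 NM
K2→K3: 524.1 NM
K3→K4: 183.3 NM
K4→K5: 649.0 NM
The shortest leg is K3–K4 at 183.3 NM.

K3–K4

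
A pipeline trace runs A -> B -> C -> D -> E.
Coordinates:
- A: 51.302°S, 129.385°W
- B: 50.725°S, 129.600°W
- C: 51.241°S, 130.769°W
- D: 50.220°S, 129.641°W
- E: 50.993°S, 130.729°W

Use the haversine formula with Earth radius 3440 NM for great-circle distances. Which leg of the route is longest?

Leg distances:
A→B: 35.6 NM
B→C: 54.0 NM
C→D: 74.8 NM
D→E: 62.2 NM
The longest leg is C–D at 74.8 NM.

C–D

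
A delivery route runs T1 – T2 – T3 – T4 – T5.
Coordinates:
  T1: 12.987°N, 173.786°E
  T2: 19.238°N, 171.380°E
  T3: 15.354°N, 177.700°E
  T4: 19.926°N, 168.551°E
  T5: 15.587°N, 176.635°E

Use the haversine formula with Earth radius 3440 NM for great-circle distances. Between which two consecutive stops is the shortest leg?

T1–T2

Leg distances:
T1→T2: 400.1 NM
T2→T3: 430.8 NM
T3→T4: 590.9 NM
T4→T5: 530.4 NM
The shortest leg is T1–T2 at 400.1 NM.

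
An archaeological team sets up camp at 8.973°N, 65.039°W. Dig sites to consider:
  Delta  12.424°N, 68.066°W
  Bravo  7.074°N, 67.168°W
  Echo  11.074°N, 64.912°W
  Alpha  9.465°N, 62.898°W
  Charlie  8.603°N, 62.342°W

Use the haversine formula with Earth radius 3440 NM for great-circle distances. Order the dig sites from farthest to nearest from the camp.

Distances from the camp:
Delta 12.424°N, 68.066°W: 273.5 NM
Bravo 7.074°N, 67.168°W: 170.3 NM
Charlie 8.603°N, 62.342°W: 161.6 NM
Alpha 9.465°N, 62.898°W: 130.3 NM
Echo 11.074°N, 64.912°W: 126.4 NM

Delta, Bravo, Charlie, Alpha, Echo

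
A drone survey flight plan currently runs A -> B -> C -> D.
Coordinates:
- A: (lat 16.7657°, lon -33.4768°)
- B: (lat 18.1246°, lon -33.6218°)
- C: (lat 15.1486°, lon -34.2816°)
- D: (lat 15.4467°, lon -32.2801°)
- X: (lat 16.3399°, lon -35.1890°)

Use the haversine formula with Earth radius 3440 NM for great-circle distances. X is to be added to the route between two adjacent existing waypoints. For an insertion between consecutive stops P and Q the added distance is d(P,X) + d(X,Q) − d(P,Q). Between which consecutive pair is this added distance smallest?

Added distance for inserting X between each consecutive pair:
A–B: 159.6 NM
B–C: 45.9 NM
C–D: 147.7 NM
Smallest added distance is 45.9 NM, inserting between B and C.

between B and C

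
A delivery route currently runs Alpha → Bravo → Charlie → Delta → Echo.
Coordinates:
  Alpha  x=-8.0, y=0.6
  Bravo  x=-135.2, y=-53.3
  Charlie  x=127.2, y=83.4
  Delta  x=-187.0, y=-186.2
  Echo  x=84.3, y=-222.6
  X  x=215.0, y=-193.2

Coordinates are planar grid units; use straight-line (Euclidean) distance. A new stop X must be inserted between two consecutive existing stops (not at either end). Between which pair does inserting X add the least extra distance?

Added distance for inserting X between each consecutive pair:
Alpha–Bravo: 534.4
Bravo–Charlie: 371.4
Charlie–Delta: 278.2
Delta–Echo: 262.3
Smallest added distance is 262.3, inserting between Delta and Echo.

between Delta and Echo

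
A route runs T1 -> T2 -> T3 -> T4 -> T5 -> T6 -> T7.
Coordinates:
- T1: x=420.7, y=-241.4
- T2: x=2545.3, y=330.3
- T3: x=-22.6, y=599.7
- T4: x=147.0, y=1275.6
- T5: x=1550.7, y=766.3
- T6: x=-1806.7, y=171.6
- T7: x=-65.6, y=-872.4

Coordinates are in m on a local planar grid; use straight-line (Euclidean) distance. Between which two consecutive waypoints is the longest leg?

T5–T6

Leg distances:
T1→T2: 2200.2 m
T2→T3: 2582.0 m
T3→T4: 696.9 m
T4→T5: 1493.2 m
T5→T6: 3409.7 m
T6→T7: 2030.1 m
The longest leg is T5–T6 at 3409.7 m.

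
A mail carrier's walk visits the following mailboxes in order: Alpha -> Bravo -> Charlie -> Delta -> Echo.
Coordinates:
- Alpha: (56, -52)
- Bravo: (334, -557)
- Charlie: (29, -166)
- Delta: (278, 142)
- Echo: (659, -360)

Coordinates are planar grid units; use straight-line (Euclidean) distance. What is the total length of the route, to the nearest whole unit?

Leg distances:
Alpha→Bravo: 576.5  (cumulative 576.5)
Bravo→Charlie: 495.9  (cumulative 1072.4)
Charlie→Delta: 396.1  (cumulative 1468.4)
Delta→Echo: 630.2  (cumulative 2098.6)
Total route length ≈ 2099.

2099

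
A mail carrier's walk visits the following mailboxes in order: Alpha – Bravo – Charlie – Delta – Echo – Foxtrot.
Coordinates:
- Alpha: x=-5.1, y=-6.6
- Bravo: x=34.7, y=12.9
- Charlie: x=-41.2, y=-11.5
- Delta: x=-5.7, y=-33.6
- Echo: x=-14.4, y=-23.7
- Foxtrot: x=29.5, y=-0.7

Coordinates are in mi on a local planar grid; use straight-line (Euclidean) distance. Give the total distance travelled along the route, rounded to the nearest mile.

229 mi

Leg distances:
Alpha→Bravo: 44.3 mi  (cumulative 44.3 mi)
Bravo→Charlie: 79.7 mi  (cumulative 124.0 mi)
Charlie→Delta: 41.8 mi  (cumulative 165.9 mi)
Delta→Echo: 13.2 mi  (cumulative 179.0 mi)
Echo→Foxtrot: 49.6 mi  (cumulative 228.6 mi)
Total route length ≈ 229 mi.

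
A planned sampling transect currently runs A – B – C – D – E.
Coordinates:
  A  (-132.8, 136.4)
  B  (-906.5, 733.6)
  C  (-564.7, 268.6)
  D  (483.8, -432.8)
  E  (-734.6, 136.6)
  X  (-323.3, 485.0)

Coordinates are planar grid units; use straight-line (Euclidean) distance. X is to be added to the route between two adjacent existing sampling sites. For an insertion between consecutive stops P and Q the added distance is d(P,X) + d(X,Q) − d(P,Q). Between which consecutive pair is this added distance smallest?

Added distance for inserting X between each consecutive pair:
A–B: 53.9
B–C: 381.1
C–D: 284.9
D–E: 416.3
Smallest added distance is 53.9, inserting between A and B.

between A and B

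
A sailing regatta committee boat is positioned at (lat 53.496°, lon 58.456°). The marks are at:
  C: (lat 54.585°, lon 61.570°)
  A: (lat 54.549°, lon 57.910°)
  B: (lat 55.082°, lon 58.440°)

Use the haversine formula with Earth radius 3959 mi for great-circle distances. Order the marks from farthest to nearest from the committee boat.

C, B, A

Distance from the committee boat at (lat 53.496°, lon 58.456°) to each:
C (lat 54.585°, lon 61.570°): 147.0 mi
B (lat 55.082°, lon 58.440°): 109.6 mi
A (lat 54.549°, lon 57.910°): 76.1 mi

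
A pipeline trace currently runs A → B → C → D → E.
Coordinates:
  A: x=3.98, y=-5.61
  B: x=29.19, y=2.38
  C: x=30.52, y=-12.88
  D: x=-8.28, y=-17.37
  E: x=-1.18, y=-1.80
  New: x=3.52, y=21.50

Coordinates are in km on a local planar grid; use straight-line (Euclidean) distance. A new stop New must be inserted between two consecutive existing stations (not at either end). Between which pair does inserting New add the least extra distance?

Added distance for inserting New between each consecutive pair:
A–B: 32.7 km
B–C: 60.4 km
C–D: 45.3 km
D–E: 47.3 km
Smallest added distance is 32.7 km, inserting between A and B.

between A and B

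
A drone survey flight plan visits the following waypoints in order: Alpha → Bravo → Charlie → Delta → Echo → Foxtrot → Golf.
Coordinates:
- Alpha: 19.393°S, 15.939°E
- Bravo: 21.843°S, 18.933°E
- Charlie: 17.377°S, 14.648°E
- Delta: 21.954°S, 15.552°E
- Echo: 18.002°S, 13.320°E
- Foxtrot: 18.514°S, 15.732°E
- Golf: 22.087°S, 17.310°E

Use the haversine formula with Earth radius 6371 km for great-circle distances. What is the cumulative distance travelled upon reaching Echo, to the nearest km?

2098 km

Leg distances:
Alpha→Bravo: 413.9 km  (cumulative 413.9 km)
Bravo→Charlie: 669.3 km  (cumulative 1083.1 km)
Charlie→Delta: 517.7 km  (cumulative 1600.8 km)
Delta→Echo: 497.5 km  (cumulative 2098.3 km)
Cumulative distance at Echo ≈ 2098 km.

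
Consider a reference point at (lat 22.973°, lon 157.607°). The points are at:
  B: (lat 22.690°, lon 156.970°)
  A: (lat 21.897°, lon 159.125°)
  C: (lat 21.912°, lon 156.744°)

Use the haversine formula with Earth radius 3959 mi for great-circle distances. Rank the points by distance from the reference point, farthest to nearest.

A, C, B

Distance from the reference point at (lat 22.973°, lon 157.607°) to each:
A (lat 21.897°, lon 159.125°): 122.2 mi
C (lat 21.912°, lon 156.744°): 91.7 mi
B (lat 22.690°, lon 156.970°): 45.0 mi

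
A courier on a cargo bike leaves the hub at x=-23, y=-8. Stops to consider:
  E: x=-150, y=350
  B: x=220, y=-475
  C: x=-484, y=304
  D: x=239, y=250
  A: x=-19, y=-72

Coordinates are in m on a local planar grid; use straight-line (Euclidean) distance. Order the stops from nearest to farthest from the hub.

Computing each straight-line distance from x=-23, y=-8:
A x=-19, y=-72: 64.1 m
D x=239, y=250: 367.7 m
E x=-150, y=350: 379.9 m
B x=220, y=-475: 526.4 m
C x=-484, y=304: 556.7 m

A, D, E, B, C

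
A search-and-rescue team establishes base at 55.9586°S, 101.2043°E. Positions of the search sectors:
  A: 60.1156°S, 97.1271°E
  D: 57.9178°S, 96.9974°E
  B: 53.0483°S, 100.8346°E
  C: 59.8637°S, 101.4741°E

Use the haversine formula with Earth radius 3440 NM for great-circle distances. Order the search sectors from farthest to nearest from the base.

A, C, D, B

Distance from the base at 55.9586°S, 101.2043°E to each:
A 60.1156°S, 97.1271°E: 281.1 NM
C 59.8637°S, 101.4741°E: 234.6 NM
D 57.9178°S, 96.9974°E: 181.1 NM
B 53.0483°S, 100.8346°E: 175.2 NM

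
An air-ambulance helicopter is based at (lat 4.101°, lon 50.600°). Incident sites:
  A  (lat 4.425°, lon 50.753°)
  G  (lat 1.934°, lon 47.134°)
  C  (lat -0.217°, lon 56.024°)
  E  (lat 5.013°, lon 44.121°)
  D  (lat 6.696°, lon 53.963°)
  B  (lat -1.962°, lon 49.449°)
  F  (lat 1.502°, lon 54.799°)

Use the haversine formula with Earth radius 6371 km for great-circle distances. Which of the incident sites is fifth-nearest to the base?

Distance to each, sorted:
A: 39.8 km
G: 454.1 km
D: 471.0 km
F: 548.6 km
B: 686.2 km
E: 725.3 km
C: 770.5 km
The fifth-nearest is B at 686.2 km.

B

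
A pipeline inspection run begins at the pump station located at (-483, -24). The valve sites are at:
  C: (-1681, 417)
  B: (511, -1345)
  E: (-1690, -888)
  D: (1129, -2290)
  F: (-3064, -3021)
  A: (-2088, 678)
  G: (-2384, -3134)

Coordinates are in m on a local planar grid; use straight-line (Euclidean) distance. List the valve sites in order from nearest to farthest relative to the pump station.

Computing each straight-line distance from (-483, -24):
C (-1681, 417): 1276.6 m
E (-1690, -888): 1484.4 m
B (511, -1345): 1653.2 m
A (-2088, 678): 1751.8 m
D (1129, -2290): 2780.9 m
G (-2384, -3134): 3645.0 m
F (-3064, -3021): 3955.2 m

C, E, B, A, D, G, F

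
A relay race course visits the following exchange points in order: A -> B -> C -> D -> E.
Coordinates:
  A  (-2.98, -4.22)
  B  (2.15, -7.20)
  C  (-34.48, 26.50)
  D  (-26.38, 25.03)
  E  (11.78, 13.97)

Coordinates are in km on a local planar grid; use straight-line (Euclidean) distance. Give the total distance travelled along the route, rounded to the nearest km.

Leg distances:
A→B: 5.9 km  (cumulative 5.9 km)
B→C: 49.8 km  (cumulative 55.7 km)
C→D: 8.2 km  (cumulative 63.9 km)
D→E: 39.7 km  (cumulative 103.7 km)
Total route length ≈ 104 km.

104 km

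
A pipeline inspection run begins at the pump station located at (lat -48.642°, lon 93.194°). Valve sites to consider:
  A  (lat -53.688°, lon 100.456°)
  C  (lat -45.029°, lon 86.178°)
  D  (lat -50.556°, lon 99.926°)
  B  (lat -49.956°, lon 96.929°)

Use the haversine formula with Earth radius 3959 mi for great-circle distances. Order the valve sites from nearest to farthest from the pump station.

B, D, C, A

Computing each great-circle distance from (lat -48.642°, lon 93.194°):
B (lat -49.956°, lon 96.929°): 191.2 mi
D (lat -50.556°, lon 99.926°): 329.1 mi
C (lat -45.029°, lon 86.178°): 414.8 mi
A (lat -53.688°, lon 100.456°): 469.2 mi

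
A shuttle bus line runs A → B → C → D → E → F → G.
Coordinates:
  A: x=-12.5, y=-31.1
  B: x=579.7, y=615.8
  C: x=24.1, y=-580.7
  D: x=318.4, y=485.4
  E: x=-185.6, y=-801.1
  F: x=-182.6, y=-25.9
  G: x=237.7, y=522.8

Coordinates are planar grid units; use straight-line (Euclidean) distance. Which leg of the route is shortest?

Leg distances:
A→B: 877.0
B→C: 1319.2
C→D: 1106.0
D→E: 1381.7
E→F: 775.2
F→G: 691.2
The shortest leg is F–G at 691.2.

F–G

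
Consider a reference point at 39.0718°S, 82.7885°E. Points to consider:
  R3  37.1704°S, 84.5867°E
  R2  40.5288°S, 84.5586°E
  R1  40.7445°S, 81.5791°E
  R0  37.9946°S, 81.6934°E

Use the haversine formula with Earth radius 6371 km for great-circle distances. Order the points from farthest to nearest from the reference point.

Distances from the reference point:
R3 37.1704°S, 84.5867°E: 263.5 km
R2 40.5288°S, 84.5586°E: 221.6 km
R1 40.7445°S, 81.5791°E: 212.7 km
R0 37.9946°S, 81.6934°E: 153.0 km

R3, R2, R1, R0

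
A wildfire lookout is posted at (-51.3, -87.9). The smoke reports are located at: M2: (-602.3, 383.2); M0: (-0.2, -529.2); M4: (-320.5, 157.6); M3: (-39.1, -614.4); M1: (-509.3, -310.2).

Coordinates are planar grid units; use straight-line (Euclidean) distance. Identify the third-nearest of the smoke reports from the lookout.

M1

Distances from the lookout ((-51.3, -87.9)):
M4: 364.3
M0: 444.2
M1: 509.1
M3: 526.6
M2: 724.9
The third-nearest is M1 at 509.1.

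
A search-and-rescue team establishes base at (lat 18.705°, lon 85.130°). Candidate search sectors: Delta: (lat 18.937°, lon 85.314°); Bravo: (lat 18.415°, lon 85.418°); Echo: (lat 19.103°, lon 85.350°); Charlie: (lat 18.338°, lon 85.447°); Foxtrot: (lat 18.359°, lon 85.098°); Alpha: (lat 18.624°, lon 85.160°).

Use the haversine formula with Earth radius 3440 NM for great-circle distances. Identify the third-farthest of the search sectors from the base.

Distances from the base ((lat 18.705°, lon 85.130°)):
Charlie: 28.5 NM
Echo: 27.0 NM
Bravo: 23.9 NM
Foxtrot: 20.9 NM
Delta: 17.4 NM
Alpha: 5.2 NM
The third-farthest is Bravo at 23.9 NM.

Bravo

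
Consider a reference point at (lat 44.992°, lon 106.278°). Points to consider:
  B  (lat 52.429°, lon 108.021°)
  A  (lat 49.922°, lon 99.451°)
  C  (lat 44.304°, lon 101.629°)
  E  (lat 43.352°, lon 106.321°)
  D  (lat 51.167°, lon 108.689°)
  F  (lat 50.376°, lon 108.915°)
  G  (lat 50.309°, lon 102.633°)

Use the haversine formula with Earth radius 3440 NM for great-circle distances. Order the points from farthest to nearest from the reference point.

Distances from the reference point:
B (lat 52.429°, lon 108.021°): 451.8 NM
A (lat 49.922°, lon 99.451°): 405.2 NM
D (lat 51.167°, lon 108.689°): 383.1 NM
G (lat 50.309°, lon 102.633°): 351.5 NM
F (lat 50.376°, lon 108.915°): 340.3 NM
C (lat 44.304°, lon 101.629°): 202.8 NM
E (lat 43.352°, lon 106.321°): 98.5 NM

B, A, D, G, F, C, E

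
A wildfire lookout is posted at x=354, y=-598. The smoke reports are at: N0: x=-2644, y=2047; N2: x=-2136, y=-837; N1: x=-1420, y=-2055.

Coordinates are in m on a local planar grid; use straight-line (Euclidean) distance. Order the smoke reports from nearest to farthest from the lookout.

N1, N2, N0

Computing each straight-line distance from x=354, y=-598:
N1 x=-1420, y=-2055: 2295.6 m
N2 x=-2136, y=-837: 2501.4 m
N0 x=-2644, y=2047: 3998.0 m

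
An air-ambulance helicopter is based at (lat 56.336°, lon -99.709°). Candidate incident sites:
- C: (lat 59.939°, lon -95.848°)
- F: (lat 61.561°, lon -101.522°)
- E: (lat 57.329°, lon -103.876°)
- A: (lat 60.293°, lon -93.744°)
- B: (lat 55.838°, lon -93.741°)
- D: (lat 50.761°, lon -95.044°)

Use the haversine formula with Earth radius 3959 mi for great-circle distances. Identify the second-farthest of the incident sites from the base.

F

Distance to each, sorted:
D: 430.0 mi
F: 366.7 mi
A: 348.5 mi
C: 285.9 mi
B: 232.6 mi
E: 171.8 mi
The second-farthest is F at 366.7 mi.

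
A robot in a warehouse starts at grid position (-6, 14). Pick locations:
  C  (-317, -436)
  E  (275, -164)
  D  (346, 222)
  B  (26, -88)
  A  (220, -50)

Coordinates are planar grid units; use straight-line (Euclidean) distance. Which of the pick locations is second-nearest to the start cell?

A

Distances from the start cell ((-6, 14)):
B: 106.9
A: 234.9
E: 332.6
D: 408.9
C: 547.0
The second-nearest is A at 234.9.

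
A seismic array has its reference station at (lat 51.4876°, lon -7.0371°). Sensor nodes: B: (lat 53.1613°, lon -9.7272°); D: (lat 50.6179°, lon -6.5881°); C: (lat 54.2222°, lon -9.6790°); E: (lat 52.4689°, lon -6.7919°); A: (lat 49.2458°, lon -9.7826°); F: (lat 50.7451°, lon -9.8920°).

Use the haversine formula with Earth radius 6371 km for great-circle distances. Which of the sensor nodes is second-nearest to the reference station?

E

Distances from the reference station ((lat 51.4876°, lon -7.0371°)):
D: 101.7 km
E: 110.4 km
F: 215.7 km
B: 260.8 km
A: 316.3 km
C: 352.0 km
The second-nearest is E at 110.4 km.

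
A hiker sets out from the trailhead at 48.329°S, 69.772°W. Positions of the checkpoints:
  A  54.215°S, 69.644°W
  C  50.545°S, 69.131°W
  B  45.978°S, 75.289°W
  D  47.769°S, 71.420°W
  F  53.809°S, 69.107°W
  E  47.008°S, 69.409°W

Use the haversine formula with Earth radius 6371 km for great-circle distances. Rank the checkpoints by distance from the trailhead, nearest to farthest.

Distances from the trailhead:
D 47.769°S, 71.420°W: 137.4 km
E 47.008°S, 69.409°W: 149.4 km
C 50.545°S, 69.131°W: 250.7 km
B 45.978°S, 75.289°W: 492.1 km
F 53.809°S, 69.107°W: 611.1 km
A 54.215°S, 69.644°W: 654.6 km

D, E, C, B, F, A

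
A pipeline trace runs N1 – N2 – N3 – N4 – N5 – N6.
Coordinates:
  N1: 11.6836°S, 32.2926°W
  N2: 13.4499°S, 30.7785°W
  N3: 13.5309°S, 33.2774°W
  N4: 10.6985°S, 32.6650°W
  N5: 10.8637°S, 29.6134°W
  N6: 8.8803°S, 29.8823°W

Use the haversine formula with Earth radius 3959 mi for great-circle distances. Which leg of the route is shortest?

N5–N6

Leg distances:
N1→N2: 159.1 mi
N2→N3: 168.0 mi
N3→N4: 200.0 mi
N4→N5: 207.4 mi
N5→N6: 138.3 mi
The shortest leg is N5–N6 at 138.3 mi.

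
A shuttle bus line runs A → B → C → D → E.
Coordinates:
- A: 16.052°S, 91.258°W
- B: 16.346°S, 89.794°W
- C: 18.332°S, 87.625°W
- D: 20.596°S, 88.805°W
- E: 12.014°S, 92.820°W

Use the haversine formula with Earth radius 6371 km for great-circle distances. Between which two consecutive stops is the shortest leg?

Leg distances:
A→B: 159.7 km
B→C: 319.0 km
C→D: 280.5 km
D→E: 1045.9 km
The shortest leg is A–B at 159.7 km.

A–B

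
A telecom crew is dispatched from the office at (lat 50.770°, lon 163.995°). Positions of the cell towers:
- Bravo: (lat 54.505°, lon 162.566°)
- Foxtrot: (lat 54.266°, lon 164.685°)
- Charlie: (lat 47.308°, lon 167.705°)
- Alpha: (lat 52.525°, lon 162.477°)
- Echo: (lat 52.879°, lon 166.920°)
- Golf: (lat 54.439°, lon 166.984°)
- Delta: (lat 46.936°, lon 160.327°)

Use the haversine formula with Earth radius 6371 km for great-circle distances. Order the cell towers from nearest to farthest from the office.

Alpha, Echo, Foxtrot, Bravo, Golf, Charlie, Delta

Distance from the office at (lat 50.770°, lon 163.995°) to each:
Alpha (lat 52.525°, lon 162.477°): 221.5 km
Echo (lat 52.879°, lon 166.920°): 308.8 km
Foxtrot (lat 54.266°, lon 164.685°): 391.5 km
Bravo (lat 54.505°, lon 162.566°): 426.3 km
Golf (lat 54.439°, lon 166.984°): 455.1 km
Charlie (lat 47.308°, lon 167.705°): 470.3 km
Delta (lat 46.936°, lon 160.327°): 503.6 km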